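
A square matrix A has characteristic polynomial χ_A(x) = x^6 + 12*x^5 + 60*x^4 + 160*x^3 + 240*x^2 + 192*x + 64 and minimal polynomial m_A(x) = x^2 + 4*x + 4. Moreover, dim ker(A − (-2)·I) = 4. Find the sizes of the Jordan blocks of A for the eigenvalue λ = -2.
Block sizes for λ = -2: [2, 2, 1, 1]

Step 1 — from the characteristic polynomial, algebraic multiplicity of λ = -2 is 6. From dim ker(A − (-2)·I) = 4, there are exactly 4 Jordan blocks for λ = -2.
Step 2 — from the minimal polynomial, the factor (x + 2)^2 tells us the largest block for λ = -2 has size 2.
Step 3 — with total size 6, 4 blocks, and largest block 2, the block sizes (in nonincreasing order) are [2, 2, 1, 1].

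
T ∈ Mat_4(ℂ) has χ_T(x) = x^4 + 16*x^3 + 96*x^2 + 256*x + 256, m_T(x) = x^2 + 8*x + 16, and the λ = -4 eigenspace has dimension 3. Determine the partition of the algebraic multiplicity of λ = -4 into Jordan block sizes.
Block sizes for λ = -4: [2, 1, 1]

Step 1 — from the characteristic polynomial, algebraic multiplicity of λ = -4 is 4. From dim ker(T − (-4)·I) = 3, there are exactly 3 Jordan blocks for λ = -4.
Step 2 — from the minimal polynomial, the factor (x + 4)^2 tells us the largest block for λ = -4 has size 2.
Step 3 — with total size 4, 3 blocks, and largest block 2, the block sizes (in nonincreasing order) are [2, 1, 1].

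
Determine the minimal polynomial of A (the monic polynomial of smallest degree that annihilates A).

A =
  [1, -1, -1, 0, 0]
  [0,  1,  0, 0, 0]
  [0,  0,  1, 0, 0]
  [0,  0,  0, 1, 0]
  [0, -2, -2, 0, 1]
x^2 - 2*x + 1

The characteristic polynomial is χ_A(x) = (x - 1)^5, so the eigenvalues are known. The minimal polynomial is
  m_A(x) = Π_λ (x − λ)^{k_λ}
where k_λ is the size of the *largest* Jordan block for λ (equivalently, the smallest k with (A − λI)^k v = 0 for every generalised eigenvector v of λ).

  λ = 1: largest Jordan block has size 2, contributing (x − 1)^2

So m_A(x) = (x - 1)^2 = x^2 - 2*x + 1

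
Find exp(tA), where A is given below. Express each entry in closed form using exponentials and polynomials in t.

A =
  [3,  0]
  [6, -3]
e^{tA} =
  [exp(3*t), 0]
  [exp(3*t) - exp(-3*t), exp(-3*t)]

Strategy: write A = P · J · P⁻¹ where J is a Jordan canonical form, so e^{tA} = P · e^{tJ} · P⁻¹, and e^{tJ} can be computed block-by-block.

A has Jordan form
J =
  [-3, 0]
  [ 0, 3]
(up to reordering of blocks).

Per-block formulas:
  For a 1×1 block at λ = -3: exp(t · [-3]) = [e^(-3t)].
  For a 1×1 block at λ = 3: exp(t · [3]) = [e^(3t)].

After assembling e^{tJ} and conjugating by P, we get:

e^{tA} =
  [exp(3*t), 0]
  [exp(3*t) - exp(-3*t), exp(-3*t)]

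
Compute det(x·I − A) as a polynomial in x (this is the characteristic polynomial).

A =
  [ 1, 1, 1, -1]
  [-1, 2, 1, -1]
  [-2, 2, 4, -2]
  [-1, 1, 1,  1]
x^4 - 8*x^3 + 24*x^2 - 32*x + 16

Expanding det(x·I − A) (e.g. by cofactor expansion or by noting that A is similar to its Jordan form J, which has the same characteristic polynomial as A) gives
  χ_A(x) = x^4 - 8*x^3 + 24*x^2 - 32*x + 16
which factors as (x - 2)^4. The eigenvalues (with algebraic multiplicities) are λ = 2 with multiplicity 4.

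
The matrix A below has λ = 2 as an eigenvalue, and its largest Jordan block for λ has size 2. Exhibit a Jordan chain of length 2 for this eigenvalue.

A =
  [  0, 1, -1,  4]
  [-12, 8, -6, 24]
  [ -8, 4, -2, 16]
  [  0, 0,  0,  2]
A Jordan chain for λ = 2 of length 2:
v_1 = (-2, -12, -8, 0)ᵀ
v_2 = (1, 0, 0, 0)ᵀ

Let N = A − (2)·I. We want v_2 with N^2 v_2 = 0 but N^1 v_2 ≠ 0; then v_{j-1} := N · v_j for j = 2, …, 2.

Pick v_2 = (1, 0, 0, 0)ᵀ.
Then v_1 = N · v_2 = (-2, -12, -8, 0)ᵀ.

Sanity check: (A − (2)·I) v_1 = (0, 0, 0, 0)ᵀ = 0. ✓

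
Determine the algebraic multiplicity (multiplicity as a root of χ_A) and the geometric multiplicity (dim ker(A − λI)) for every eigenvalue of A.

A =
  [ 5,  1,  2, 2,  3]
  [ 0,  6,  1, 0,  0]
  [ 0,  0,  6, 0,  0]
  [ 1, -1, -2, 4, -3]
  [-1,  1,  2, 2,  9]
λ = 6: alg = 5, geom = 3

Step 1 — factor the characteristic polynomial to read off the algebraic multiplicities:
  χ_A(x) = (x - 6)^5

Step 2 — compute geometric multiplicities via the rank-nullity identity g(λ) = n − rank(A − λI):
  rank(A − (6)·I) = 2, so dim ker(A − (6)·I) = n − 2 = 3

Summary:
  λ = 6: algebraic multiplicity = 5, geometric multiplicity = 3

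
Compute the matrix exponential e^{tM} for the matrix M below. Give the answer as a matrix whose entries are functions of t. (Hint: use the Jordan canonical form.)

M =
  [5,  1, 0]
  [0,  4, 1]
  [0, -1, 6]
e^{tM} =
  [exp(5*t), -t^2*exp(5*t)/2 + t*exp(5*t), t^2*exp(5*t)/2]
  [0, -t*exp(5*t) + exp(5*t), t*exp(5*t)]
  [0, -t*exp(5*t), t*exp(5*t) + exp(5*t)]

Strategy: write M = P · J · P⁻¹ where J is a Jordan canonical form, so e^{tM} = P · e^{tJ} · P⁻¹, and e^{tJ} can be computed block-by-block.

M has Jordan form
J =
  [5, 1, 0]
  [0, 5, 1]
  [0, 0, 5]
(up to reordering of blocks).

Per-block formulas:
  For a 3×3 Jordan block J_3(5): exp(t · J_3(5)) = e^(5t)·(I + t·N + (t^2/2)·N^2), where N is the 3×3 nilpotent shift.

After assembling e^{tJ} and conjugating by P, we get:

e^{tM} =
  [exp(5*t), -t^2*exp(5*t)/2 + t*exp(5*t), t^2*exp(5*t)/2]
  [0, -t*exp(5*t) + exp(5*t), t*exp(5*t)]
  [0, -t*exp(5*t), t*exp(5*t) + exp(5*t)]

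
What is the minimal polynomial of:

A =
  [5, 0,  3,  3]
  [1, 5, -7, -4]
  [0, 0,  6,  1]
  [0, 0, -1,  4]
x^2 - 10*x + 25

The characteristic polynomial is χ_A(x) = (x - 5)^4, so the eigenvalues are known. The minimal polynomial is
  m_A(x) = Π_λ (x − λ)^{k_λ}
where k_λ is the size of the *largest* Jordan block for λ (equivalently, the smallest k with (A − λI)^k v = 0 for every generalised eigenvector v of λ).

  λ = 5: largest Jordan block has size 2, contributing (x − 5)^2

So m_A(x) = (x - 5)^2 = x^2 - 10*x + 25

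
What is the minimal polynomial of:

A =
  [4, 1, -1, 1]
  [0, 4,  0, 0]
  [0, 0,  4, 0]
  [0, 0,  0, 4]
x^2 - 8*x + 16

The characteristic polynomial is χ_A(x) = (x - 4)^4, so the eigenvalues are known. The minimal polynomial is
  m_A(x) = Π_λ (x − λ)^{k_λ}
where k_λ is the size of the *largest* Jordan block for λ (equivalently, the smallest k with (A − λI)^k v = 0 for every generalised eigenvector v of λ).

  λ = 4: largest Jordan block has size 2, contributing (x − 4)^2

So m_A(x) = (x - 4)^2 = x^2 - 8*x + 16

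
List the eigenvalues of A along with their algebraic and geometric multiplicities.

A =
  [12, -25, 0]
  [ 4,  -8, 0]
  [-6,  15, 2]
λ = 2: alg = 3, geom = 2

Step 1 — factor the characteristic polynomial to read off the algebraic multiplicities:
  χ_A(x) = (x - 2)^3

Step 2 — compute geometric multiplicities via the rank-nullity identity g(λ) = n − rank(A − λI):
  rank(A − (2)·I) = 1, so dim ker(A − (2)·I) = n − 1 = 2

Summary:
  λ = 2: algebraic multiplicity = 3, geometric multiplicity = 2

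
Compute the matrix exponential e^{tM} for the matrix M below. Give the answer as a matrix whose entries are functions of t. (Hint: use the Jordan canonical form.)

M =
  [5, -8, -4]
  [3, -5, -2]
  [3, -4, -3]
e^{tM} =
  [6*t*exp(-t) + exp(-t), -8*t*exp(-t), -4*t*exp(-t)]
  [3*t*exp(-t), -4*t*exp(-t) + exp(-t), -2*t*exp(-t)]
  [3*t*exp(-t), -4*t*exp(-t), -2*t*exp(-t) + exp(-t)]

Strategy: write M = P · J · P⁻¹ where J is a Jordan canonical form, so e^{tM} = P · e^{tJ} · P⁻¹, and e^{tJ} can be computed block-by-block.

M has Jordan form
J =
  [-1,  1,  0]
  [ 0, -1,  0]
  [ 0,  0, -1]
(up to reordering of blocks).

Per-block formulas:
  For a 1×1 block at λ = -1: exp(t · [-1]) = [e^(-1t)].
  For a 2×2 Jordan block J_2(-1): exp(t · J_2(-1)) = e^(-1t)·(I + t·N), where N is the 2×2 nilpotent shift.

After assembling e^{tJ} and conjugating by P, we get:

e^{tM} =
  [6*t*exp(-t) + exp(-t), -8*t*exp(-t), -4*t*exp(-t)]
  [3*t*exp(-t), -4*t*exp(-t) + exp(-t), -2*t*exp(-t)]
  [3*t*exp(-t), -4*t*exp(-t), -2*t*exp(-t) + exp(-t)]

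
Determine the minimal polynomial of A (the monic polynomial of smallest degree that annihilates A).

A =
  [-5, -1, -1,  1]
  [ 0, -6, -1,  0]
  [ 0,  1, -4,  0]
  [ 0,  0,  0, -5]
x^2 + 10*x + 25

The characteristic polynomial is χ_A(x) = (x + 5)^4, so the eigenvalues are known. The minimal polynomial is
  m_A(x) = Π_λ (x − λ)^{k_λ}
where k_λ is the size of the *largest* Jordan block for λ (equivalently, the smallest k with (A − λI)^k v = 0 for every generalised eigenvector v of λ).

  λ = -5: largest Jordan block has size 2, contributing (x + 5)^2

So m_A(x) = (x + 5)^2 = x^2 + 10*x + 25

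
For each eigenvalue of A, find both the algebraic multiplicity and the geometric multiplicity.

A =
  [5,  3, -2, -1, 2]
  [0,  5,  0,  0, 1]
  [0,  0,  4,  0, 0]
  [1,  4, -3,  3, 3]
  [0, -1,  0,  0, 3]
λ = 4: alg = 5, geom = 2

Step 1 — factor the characteristic polynomial to read off the algebraic multiplicities:
  χ_A(x) = (x - 4)^5

Step 2 — compute geometric multiplicities via the rank-nullity identity g(λ) = n − rank(A − λI):
  rank(A − (4)·I) = 3, so dim ker(A − (4)·I) = n − 3 = 2

Summary:
  λ = 4: algebraic multiplicity = 5, geometric multiplicity = 2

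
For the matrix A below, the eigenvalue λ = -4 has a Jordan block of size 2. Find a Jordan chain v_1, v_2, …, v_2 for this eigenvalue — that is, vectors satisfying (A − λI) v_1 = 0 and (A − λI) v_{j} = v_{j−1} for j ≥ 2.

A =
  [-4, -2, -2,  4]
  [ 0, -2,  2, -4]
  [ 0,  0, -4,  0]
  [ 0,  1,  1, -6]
A Jordan chain for λ = -4 of length 2:
v_1 = (-2, 2, 0, 1)ᵀ
v_2 = (0, 1, 0, 0)ᵀ

Let N = A − (-4)·I. We want v_2 with N^2 v_2 = 0 but N^1 v_2 ≠ 0; then v_{j-1} := N · v_j for j = 2, …, 2.

Pick v_2 = (0, 1, 0, 0)ᵀ.
Then v_1 = N · v_2 = (-2, 2, 0, 1)ᵀ.

Sanity check: (A − (-4)·I) v_1 = (0, 0, 0, 0)ᵀ = 0. ✓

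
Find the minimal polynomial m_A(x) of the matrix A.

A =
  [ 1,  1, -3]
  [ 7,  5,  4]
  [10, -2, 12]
x^3 - 18*x^2 + 108*x - 216

The characteristic polynomial is χ_A(x) = (x - 6)^3, so the eigenvalues are known. The minimal polynomial is
  m_A(x) = Π_λ (x − λ)^{k_λ}
where k_λ is the size of the *largest* Jordan block for λ (equivalently, the smallest k with (A − λI)^k v = 0 for every generalised eigenvector v of λ).

  λ = 6: largest Jordan block has size 3, contributing (x − 6)^3

So m_A(x) = (x - 6)^3 = x^3 - 18*x^2 + 108*x - 216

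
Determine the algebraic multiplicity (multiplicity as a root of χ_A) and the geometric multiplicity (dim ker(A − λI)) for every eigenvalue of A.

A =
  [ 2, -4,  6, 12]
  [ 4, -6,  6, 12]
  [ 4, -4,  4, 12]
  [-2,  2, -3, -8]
λ = -2: alg = 4, geom = 3

Step 1 — factor the characteristic polynomial to read off the algebraic multiplicities:
  χ_A(x) = (x + 2)^4

Step 2 — compute geometric multiplicities via the rank-nullity identity g(λ) = n − rank(A − λI):
  rank(A − (-2)·I) = 1, so dim ker(A − (-2)·I) = n − 1 = 3

Summary:
  λ = -2: algebraic multiplicity = 4, geometric multiplicity = 3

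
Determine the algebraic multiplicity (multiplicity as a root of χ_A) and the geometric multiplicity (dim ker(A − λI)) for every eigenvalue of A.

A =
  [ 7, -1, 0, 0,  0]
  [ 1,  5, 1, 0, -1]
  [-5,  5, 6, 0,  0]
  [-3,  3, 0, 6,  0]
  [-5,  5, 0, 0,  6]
λ = 6: alg = 5, geom = 3

Step 1 — factor the characteristic polynomial to read off the algebraic multiplicities:
  χ_A(x) = (x - 6)^5

Step 2 — compute geometric multiplicities via the rank-nullity identity g(λ) = n − rank(A − λI):
  rank(A − (6)·I) = 2, so dim ker(A − (6)·I) = n − 2 = 3

Summary:
  λ = 6: algebraic multiplicity = 5, geometric multiplicity = 3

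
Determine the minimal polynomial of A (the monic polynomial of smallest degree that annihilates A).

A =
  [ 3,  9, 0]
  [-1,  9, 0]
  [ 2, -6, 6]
x^2 - 12*x + 36

The characteristic polynomial is χ_A(x) = (x - 6)^3, so the eigenvalues are known. The minimal polynomial is
  m_A(x) = Π_λ (x − λ)^{k_λ}
where k_λ is the size of the *largest* Jordan block for λ (equivalently, the smallest k with (A − λI)^k v = 0 for every generalised eigenvector v of λ).

  λ = 6: largest Jordan block has size 2, contributing (x − 6)^2

So m_A(x) = (x - 6)^2 = x^2 - 12*x + 36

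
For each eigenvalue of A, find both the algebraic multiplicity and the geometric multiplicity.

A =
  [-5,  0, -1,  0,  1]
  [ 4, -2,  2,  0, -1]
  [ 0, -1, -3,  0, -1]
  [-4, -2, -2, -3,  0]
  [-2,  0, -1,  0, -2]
λ = -3: alg = 5, geom = 3

Step 1 — factor the characteristic polynomial to read off the algebraic multiplicities:
  χ_A(x) = (x + 3)^5

Step 2 — compute geometric multiplicities via the rank-nullity identity g(λ) = n − rank(A − λI):
  rank(A − (-3)·I) = 2, so dim ker(A − (-3)·I) = n − 2 = 3

Summary:
  λ = -3: algebraic multiplicity = 5, geometric multiplicity = 3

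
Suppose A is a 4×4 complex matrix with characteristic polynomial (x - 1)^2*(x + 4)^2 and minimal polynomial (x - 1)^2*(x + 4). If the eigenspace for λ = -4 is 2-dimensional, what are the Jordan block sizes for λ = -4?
Block sizes for λ = -4: [1, 1]

Step 1 — from the characteristic polynomial, algebraic multiplicity of λ = -4 is 2. From dim ker(A − (-4)·I) = 2, there are exactly 2 Jordan blocks for λ = -4.
Step 2 — from the minimal polynomial, the factor (x + 4) tells us the largest block for λ = -4 has size 1.
Step 3 — with total size 2, 2 blocks, and largest block 1, the block sizes (in nonincreasing order) are [1, 1].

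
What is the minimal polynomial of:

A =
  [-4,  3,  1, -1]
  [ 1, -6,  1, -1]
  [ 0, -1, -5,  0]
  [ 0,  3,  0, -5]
x^3 + 15*x^2 + 75*x + 125

The characteristic polynomial is χ_A(x) = (x + 5)^4, so the eigenvalues are known. The minimal polynomial is
  m_A(x) = Π_λ (x − λ)^{k_λ}
where k_λ is the size of the *largest* Jordan block for λ (equivalently, the smallest k with (A − λI)^k v = 0 for every generalised eigenvector v of λ).

  λ = -5: largest Jordan block has size 3, contributing (x + 5)^3

So m_A(x) = (x + 5)^3 = x^3 + 15*x^2 + 75*x + 125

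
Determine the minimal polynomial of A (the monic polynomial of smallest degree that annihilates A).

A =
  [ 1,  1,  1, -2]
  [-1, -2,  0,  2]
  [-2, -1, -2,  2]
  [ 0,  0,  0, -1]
x^3 + 3*x^2 + 3*x + 1

The characteristic polynomial is χ_A(x) = (x + 1)^4, so the eigenvalues are known. The minimal polynomial is
  m_A(x) = Π_λ (x − λ)^{k_λ}
where k_λ is the size of the *largest* Jordan block for λ (equivalently, the smallest k with (A − λI)^k v = 0 for every generalised eigenvector v of λ).

  λ = -1: largest Jordan block has size 3, contributing (x + 1)^3

So m_A(x) = (x + 1)^3 = x^3 + 3*x^2 + 3*x + 1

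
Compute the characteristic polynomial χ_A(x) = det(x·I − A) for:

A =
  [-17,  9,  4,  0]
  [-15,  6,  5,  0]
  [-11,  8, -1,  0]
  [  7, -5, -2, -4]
x^4 + 16*x^3 + 96*x^2 + 256*x + 256

Expanding det(x·I − A) (e.g. by cofactor expansion or by noting that A is similar to its Jordan form J, which has the same characteristic polynomial as A) gives
  χ_A(x) = x^4 + 16*x^3 + 96*x^2 + 256*x + 256
which factors as (x + 4)^4. The eigenvalues (with algebraic multiplicities) are λ = -4 with multiplicity 4.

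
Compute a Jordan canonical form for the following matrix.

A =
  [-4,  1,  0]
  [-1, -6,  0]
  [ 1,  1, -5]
J_2(-5) ⊕ J_1(-5)

The characteristic polynomial is
  det(x·I − A) = x^3 + 15*x^2 + 75*x + 125 = (x + 5)^3

Eigenvalues and multiplicities (the geometric multiplicity of λ is n − rank(A − λI), which equals the number of Jordan blocks for λ):
  λ = -5: algebraic multiplicity = 3, geometric multiplicity = 2

Determining the block sizes for each eigenvalue:
  λ = -5: 2 blocks summing to 3 forces exactly one block of size 2 and the rest size 1 → block sizes [2, 1]

Assembling the blocks gives a Jordan form
J =
  [-5,  1,  0]
  [ 0, -5,  0]
  [ 0,  0, -5]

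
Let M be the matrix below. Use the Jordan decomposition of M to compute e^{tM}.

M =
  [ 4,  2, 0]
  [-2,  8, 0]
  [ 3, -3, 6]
e^{tM} =
  [-2*t*exp(6*t) + exp(6*t), 2*t*exp(6*t), 0]
  [-2*t*exp(6*t), 2*t*exp(6*t) + exp(6*t), 0]
  [3*t*exp(6*t), -3*t*exp(6*t), exp(6*t)]

Strategy: write M = P · J · P⁻¹ where J is a Jordan canonical form, so e^{tM} = P · e^{tJ} · P⁻¹, and e^{tJ} can be computed block-by-block.

M has Jordan form
J =
  [6, 1, 0]
  [0, 6, 0]
  [0, 0, 6]
(up to reordering of blocks).

Per-block formulas:
  For a 1×1 block at λ = 6: exp(t · [6]) = [e^(6t)].
  For a 2×2 Jordan block J_2(6): exp(t · J_2(6)) = e^(6t)·(I + t·N), where N is the 2×2 nilpotent shift.

After assembling e^{tJ} and conjugating by P, we get:

e^{tM} =
  [-2*t*exp(6*t) + exp(6*t), 2*t*exp(6*t), 0]
  [-2*t*exp(6*t), 2*t*exp(6*t) + exp(6*t), 0]
  [3*t*exp(6*t), -3*t*exp(6*t), exp(6*t)]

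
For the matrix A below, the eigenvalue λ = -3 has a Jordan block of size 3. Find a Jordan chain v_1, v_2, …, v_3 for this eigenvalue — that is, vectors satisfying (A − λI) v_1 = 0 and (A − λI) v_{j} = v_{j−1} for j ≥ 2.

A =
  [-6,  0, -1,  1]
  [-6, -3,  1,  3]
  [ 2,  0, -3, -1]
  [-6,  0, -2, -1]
A Jordan chain for λ = -3 of length 3:
v_1 = (0, 2, 0, 0)ᵀ
v_2 = (-2, -7, 2, -4)ᵀ
v_3 = (1, 0, -1, 0)ᵀ

Let N = A − (-3)·I. We want v_3 with N^3 v_3 = 0 but N^2 v_3 ≠ 0; then v_{j-1} := N · v_j for j = 3, …, 2.

Pick v_3 = (1, 0, -1, 0)ᵀ.
Then v_2 = N · v_3 = (-2, -7, 2, -4)ᵀ.
Then v_1 = N · v_2 = (0, 2, 0, 0)ᵀ.

Sanity check: (A − (-3)·I) v_1 = (0, 0, 0, 0)ᵀ = 0. ✓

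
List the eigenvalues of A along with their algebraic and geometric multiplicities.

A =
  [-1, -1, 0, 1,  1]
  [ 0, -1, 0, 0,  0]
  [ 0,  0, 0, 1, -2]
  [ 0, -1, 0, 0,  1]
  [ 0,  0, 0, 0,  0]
λ = -1: alg = 2, geom = 2; λ = 0: alg = 3, geom = 1

Step 1 — factor the characteristic polynomial to read off the algebraic multiplicities:
  χ_A(x) = x^3*(x + 1)^2

Step 2 — compute geometric multiplicities via the rank-nullity identity g(λ) = n − rank(A − λI):
  rank(A − (-1)·I) = 3, so dim ker(A − (-1)·I) = n − 3 = 2
  rank(A − (0)·I) = 4, so dim ker(A − (0)·I) = n − 4 = 1

Summary:
  λ = -1: algebraic multiplicity = 2, geometric multiplicity = 2
  λ = 0: algebraic multiplicity = 3, geometric multiplicity = 1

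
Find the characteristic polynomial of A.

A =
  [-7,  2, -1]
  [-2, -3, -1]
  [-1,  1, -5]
x^3 + 15*x^2 + 75*x + 125

Expanding det(x·I − A) (e.g. by cofactor expansion or by noting that A is similar to its Jordan form J, which has the same characteristic polynomial as A) gives
  χ_A(x) = x^3 + 15*x^2 + 75*x + 125
which factors as (x + 5)^3. The eigenvalues (with algebraic multiplicities) are λ = -5 with multiplicity 3.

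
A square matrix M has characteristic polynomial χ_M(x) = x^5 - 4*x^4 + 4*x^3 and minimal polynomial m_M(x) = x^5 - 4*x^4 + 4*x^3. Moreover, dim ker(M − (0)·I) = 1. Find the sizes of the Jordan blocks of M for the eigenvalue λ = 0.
Block sizes for λ = 0: [3]

Step 1 — from the characteristic polynomial, algebraic multiplicity of λ = 0 is 3. From dim ker(M − (0)·I) = 1, there are exactly 1 Jordan blocks for λ = 0.
Step 2 — from the minimal polynomial, the factor (x − 0)^3 tells us the largest block for λ = 0 has size 3.
Step 3 — with total size 3, 1 blocks, and largest block 3, the block sizes (in nonincreasing order) are [3].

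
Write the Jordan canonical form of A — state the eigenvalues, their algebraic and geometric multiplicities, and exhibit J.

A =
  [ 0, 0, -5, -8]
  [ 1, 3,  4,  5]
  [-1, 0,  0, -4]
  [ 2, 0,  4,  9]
J_3(3) ⊕ J_1(3)

The characteristic polynomial is
  det(x·I − A) = x^4 - 12*x^3 + 54*x^2 - 108*x + 81 = (x - 3)^4

Eigenvalues and multiplicities (the geometric multiplicity of λ is n − rank(A − λI), which equals the number of Jordan blocks for λ):
  λ = 3: algebraic multiplicity = 4, geometric multiplicity = 2

Determining the block sizes for each eigenvalue:
  λ = 3: with am = 4 and gm = 2, the partition is not yet determined (e.g. several partitions of 4 into 2 parts exist). Let N = A − (3)·I. Computing rank(N^1) = 2, rank(N^2) = 1, rank(N^3) = 0; the number of blocks of size ≥ j is rank(N^{j−1}) − rank(N^j), giving [2, 1, 1]. So we have 1 block(s) of size 3, 1 block(s) of size 1 → block sizes [3, 1]

Assembling the blocks gives a Jordan form
J =
  [3, 1, 0, 0]
  [0, 3, 1, 0]
  [0, 0, 3, 0]
  [0, 0, 0, 3]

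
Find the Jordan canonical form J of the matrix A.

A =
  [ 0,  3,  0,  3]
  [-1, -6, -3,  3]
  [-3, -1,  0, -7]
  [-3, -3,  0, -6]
J_3(-3) ⊕ J_1(-3)

The characteristic polynomial is
  det(x·I − A) = x^4 + 12*x^3 + 54*x^2 + 108*x + 81 = (x + 3)^4

Eigenvalues and multiplicities (the geometric multiplicity of λ is n − rank(A − λI), which equals the number of Jordan blocks for λ):
  λ = -3: algebraic multiplicity = 4, geometric multiplicity = 2

Determining the block sizes for each eigenvalue:
  λ = -3: with am = 4 and gm = 2, the partition is not yet determined (e.g. several partitions of 4 into 2 parts exist). Let N = A − (-3)·I. Computing rank(N^1) = 2, rank(N^2) = 1, rank(N^3) = 0; the number of blocks of size ≥ j is rank(N^{j−1}) − rank(N^j), giving [2, 1, 1]. So we have 1 block(s) of size 3, 1 block(s) of size 1 → block sizes [3, 1]

Assembling the blocks gives a Jordan form
J =
  [-3,  1,  0,  0]
  [ 0, -3,  1,  0]
  [ 0,  0, -3,  0]
  [ 0,  0,  0, -3]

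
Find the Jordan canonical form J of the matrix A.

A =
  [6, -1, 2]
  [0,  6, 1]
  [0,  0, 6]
J_3(6)

The characteristic polynomial is
  det(x·I − A) = x^3 - 18*x^2 + 108*x - 216 = (x - 6)^3

Eigenvalues and multiplicities (the geometric multiplicity of λ is n − rank(A − λI), which equals the number of Jordan blocks for λ):
  λ = 6: algebraic multiplicity = 3, geometric multiplicity = 1

Determining the block sizes for each eigenvalue:
  λ = 6: one block (gm = 1), so the single block has size am = 3 → block sizes [3]

Assembling the blocks gives a Jordan form
J =
  [6, 1, 0]
  [0, 6, 1]
  [0, 0, 6]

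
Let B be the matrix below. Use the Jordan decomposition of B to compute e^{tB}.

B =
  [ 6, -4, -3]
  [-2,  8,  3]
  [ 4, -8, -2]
e^{tB} =
  [2*t*exp(4*t) + exp(4*t), -4*t*exp(4*t), -3*t*exp(4*t)]
  [-2*t*exp(4*t), 4*t*exp(4*t) + exp(4*t), 3*t*exp(4*t)]
  [4*t*exp(4*t), -8*t*exp(4*t), -6*t*exp(4*t) + exp(4*t)]

Strategy: write B = P · J · P⁻¹ where J is a Jordan canonical form, so e^{tB} = P · e^{tJ} · P⁻¹, and e^{tJ} can be computed block-by-block.

B has Jordan form
J =
  [4, 1, 0]
  [0, 4, 0]
  [0, 0, 4]
(up to reordering of blocks).

Per-block formulas:
  For a 2×2 Jordan block J_2(4): exp(t · J_2(4)) = e^(4t)·(I + t·N), where N is the 2×2 nilpotent shift.
  For a 1×1 block at λ = 4: exp(t · [4]) = [e^(4t)].

After assembling e^{tJ} and conjugating by P, we get:

e^{tB} =
  [2*t*exp(4*t) + exp(4*t), -4*t*exp(4*t), -3*t*exp(4*t)]
  [-2*t*exp(4*t), 4*t*exp(4*t) + exp(4*t), 3*t*exp(4*t)]
  [4*t*exp(4*t), -8*t*exp(4*t), -6*t*exp(4*t) + exp(4*t)]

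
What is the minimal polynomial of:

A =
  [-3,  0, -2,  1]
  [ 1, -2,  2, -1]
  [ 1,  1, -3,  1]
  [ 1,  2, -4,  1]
x^3 + 5*x^2 + 8*x + 4

The characteristic polynomial is χ_A(x) = (x + 1)*(x + 2)^3, so the eigenvalues are known. The minimal polynomial is
  m_A(x) = Π_λ (x − λ)^{k_λ}
where k_λ is the size of the *largest* Jordan block for λ (equivalently, the smallest k with (A − λI)^k v = 0 for every generalised eigenvector v of λ).

  λ = -2: largest Jordan block has size 2, contributing (x + 2)^2
  λ = -1: largest Jordan block has size 1, contributing (x + 1)

So m_A(x) = (x + 1)*(x + 2)^2 = x^3 + 5*x^2 + 8*x + 4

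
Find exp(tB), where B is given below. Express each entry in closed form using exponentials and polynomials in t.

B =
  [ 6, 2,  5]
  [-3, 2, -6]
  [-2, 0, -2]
e^{tB} =
  [4*t*exp(2*t) + exp(2*t), 4*t^2*exp(2*t) + 2*t*exp(2*t), -6*t^2*exp(2*t) + 5*t*exp(2*t)]
  [-3*t*exp(2*t), -3*t^2*exp(2*t) + exp(2*t), 9*t^2*exp(2*t)/2 - 6*t*exp(2*t)]
  [-2*t*exp(2*t), -2*t^2*exp(2*t), 3*t^2*exp(2*t) - 4*t*exp(2*t) + exp(2*t)]

Strategy: write B = P · J · P⁻¹ where J is a Jordan canonical form, so e^{tB} = P · e^{tJ} · P⁻¹, and e^{tJ} can be computed block-by-block.

B has Jordan form
J =
  [2, 1, 0]
  [0, 2, 1]
  [0, 0, 2]
(up to reordering of blocks).

Per-block formulas:
  For a 3×3 Jordan block J_3(2): exp(t · J_3(2)) = e^(2t)·(I + t·N + (t^2/2)·N^2), where N is the 3×3 nilpotent shift.

After assembling e^{tJ} and conjugating by P, we get:

e^{tB} =
  [4*t*exp(2*t) + exp(2*t), 4*t^2*exp(2*t) + 2*t*exp(2*t), -6*t^2*exp(2*t) + 5*t*exp(2*t)]
  [-3*t*exp(2*t), -3*t^2*exp(2*t) + exp(2*t), 9*t^2*exp(2*t)/2 - 6*t*exp(2*t)]
  [-2*t*exp(2*t), -2*t^2*exp(2*t), 3*t^2*exp(2*t) - 4*t*exp(2*t) + exp(2*t)]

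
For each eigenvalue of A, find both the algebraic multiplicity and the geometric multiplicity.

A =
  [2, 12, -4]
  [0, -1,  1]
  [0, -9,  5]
λ = 2: alg = 3, geom = 2

Step 1 — factor the characteristic polynomial to read off the algebraic multiplicities:
  χ_A(x) = (x - 2)^3

Step 2 — compute geometric multiplicities via the rank-nullity identity g(λ) = n − rank(A − λI):
  rank(A − (2)·I) = 1, so dim ker(A − (2)·I) = n − 1 = 2

Summary:
  λ = 2: algebraic multiplicity = 3, geometric multiplicity = 2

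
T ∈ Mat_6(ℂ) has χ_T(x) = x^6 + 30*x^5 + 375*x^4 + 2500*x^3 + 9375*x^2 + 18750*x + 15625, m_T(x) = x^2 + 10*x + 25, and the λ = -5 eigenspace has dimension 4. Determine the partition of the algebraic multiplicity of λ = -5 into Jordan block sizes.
Block sizes for λ = -5: [2, 2, 1, 1]

Step 1 — from the characteristic polynomial, algebraic multiplicity of λ = -5 is 6. From dim ker(T − (-5)·I) = 4, there are exactly 4 Jordan blocks for λ = -5.
Step 2 — from the minimal polynomial, the factor (x + 5)^2 tells us the largest block for λ = -5 has size 2.
Step 3 — with total size 6, 4 blocks, and largest block 2, the block sizes (in nonincreasing order) are [2, 2, 1, 1].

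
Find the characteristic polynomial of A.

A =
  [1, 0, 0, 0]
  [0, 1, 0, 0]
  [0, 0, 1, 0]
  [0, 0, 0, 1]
x^4 - 4*x^3 + 6*x^2 - 4*x + 1

Expanding det(x·I − A) (e.g. by cofactor expansion or by noting that A is similar to its Jordan form J, which has the same characteristic polynomial as A) gives
  χ_A(x) = x^4 - 4*x^3 + 6*x^2 - 4*x + 1
which factors as (x - 1)^4. The eigenvalues (with algebraic multiplicities) are λ = 1 with multiplicity 4.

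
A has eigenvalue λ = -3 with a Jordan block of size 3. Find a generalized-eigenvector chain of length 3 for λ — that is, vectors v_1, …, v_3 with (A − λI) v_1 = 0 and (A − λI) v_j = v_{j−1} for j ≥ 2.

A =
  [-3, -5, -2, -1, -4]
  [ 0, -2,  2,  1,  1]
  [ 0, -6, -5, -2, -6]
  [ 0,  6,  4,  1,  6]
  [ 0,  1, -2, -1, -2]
A Jordan chain for λ = -3 of length 3:
v_1 = (-1, 0, 0, 0, 0)ᵀ
v_2 = (-1, 1, 0, 0, -1)ᵀ
v_3 = (0, 0, 1, -1, 0)ᵀ

Let N = A − (-3)·I. We want v_3 with N^3 v_3 = 0 but N^2 v_3 ≠ 0; then v_{j-1} := N · v_j for j = 3, …, 2.

Pick v_3 = (0, 0, 1, -1, 0)ᵀ.
Then v_2 = N · v_3 = (-1, 1, 0, 0, -1)ᵀ.
Then v_1 = N · v_2 = (-1, 0, 0, 0, 0)ᵀ.

Sanity check: (A − (-3)·I) v_1 = (0, 0, 0, 0, 0)ᵀ = 0. ✓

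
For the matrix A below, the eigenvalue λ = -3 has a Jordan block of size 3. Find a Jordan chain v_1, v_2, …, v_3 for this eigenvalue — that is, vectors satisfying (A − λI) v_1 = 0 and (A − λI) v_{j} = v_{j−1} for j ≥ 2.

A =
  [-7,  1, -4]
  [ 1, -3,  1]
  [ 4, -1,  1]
A Jordan chain for λ = -3 of length 3:
v_1 = (1, 0, -1)ᵀ
v_2 = (-4, 1, 4)ᵀ
v_3 = (1, 0, 0)ᵀ

Let N = A − (-3)·I. We want v_3 with N^3 v_3 = 0 but N^2 v_3 ≠ 0; then v_{j-1} := N · v_j for j = 3, …, 2.

Pick v_3 = (1, 0, 0)ᵀ.
Then v_2 = N · v_3 = (-4, 1, 4)ᵀ.
Then v_1 = N · v_2 = (1, 0, -1)ᵀ.

Sanity check: (A − (-3)·I) v_1 = (0, 0, 0)ᵀ = 0. ✓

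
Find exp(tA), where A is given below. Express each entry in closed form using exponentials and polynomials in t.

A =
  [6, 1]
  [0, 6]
e^{tA} =
  [exp(6*t), t*exp(6*t)]
  [0, exp(6*t)]

Strategy: write A = P · J · P⁻¹ where J is a Jordan canonical form, so e^{tA} = P · e^{tJ} · P⁻¹, and e^{tJ} can be computed block-by-block.

A has Jordan form
J =
  [6, 1]
  [0, 6]
(up to reordering of blocks).

Per-block formulas:
  For a 2×2 Jordan block J_2(6): exp(t · J_2(6)) = e^(6t)·(I + t·N), where N is the 2×2 nilpotent shift.

After assembling e^{tJ} and conjugating by P, we get:

e^{tA} =
  [exp(6*t), t*exp(6*t)]
  [0, exp(6*t)]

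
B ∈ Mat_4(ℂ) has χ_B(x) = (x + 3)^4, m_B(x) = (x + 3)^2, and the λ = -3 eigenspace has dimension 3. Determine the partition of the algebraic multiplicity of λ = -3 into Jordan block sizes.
Block sizes for λ = -3: [2, 1, 1]

Step 1 — from the characteristic polynomial, algebraic multiplicity of λ = -3 is 4. From dim ker(B − (-3)·I) = 3, there are exactly 3 Jordan blocks for λ = -3.
Step 2 — from the minimal polynomial, the factor (x + 3)^2 tells us the largest block for λ = -3 has size 2.
Step 3 — with total size 4, 3 blocks, and largest block 2, the block sizes (in nonincreasing order) are [2, 1, 1].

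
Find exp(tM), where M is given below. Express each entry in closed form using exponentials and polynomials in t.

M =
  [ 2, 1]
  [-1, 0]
e^{tM} =
  [t*exp(t) + exp(t), t*exp(t)]
  [-t*exp(t), -t*exp(t) + exp(t)]

Strategy: write M = P · J · P⁻¹ where J is a Jordan canonical form, so e^{tM} = P · e^{tJ} · P⁻¹, and e^{tJ} can be computed block-by-block.

M has Jordan form
J =
  [1, 1]
  [0, 1]
(up to reordering of blocks).

Per-block formulas:
  For a 2×2 Jordan block J_2(1): exp(t · J_2(1)) = e^(1t)·(I + t·N), where N is the 2×2 nilpotent shift.

After assembling e^{tJ} and conjugating by P, we get:

e^{tM} =
  [t*exp(t) + exp(t), t*exp(t)]
  [-t*exp(t), -t*exp(t) + exp(t)]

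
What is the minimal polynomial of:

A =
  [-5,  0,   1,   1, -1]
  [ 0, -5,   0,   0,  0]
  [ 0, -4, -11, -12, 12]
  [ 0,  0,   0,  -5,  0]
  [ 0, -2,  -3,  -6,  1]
x^3 + 15*x^2 + 75*x + 125

The characteristic polynomial is χ_A(x) = (x + 5)^5, so the eigenvalues are known. The minimal polynomial is
  m_A(x) = Π_λ (x − λ)^{k_λ}
where k_λ is the size of the *largest* Jordan block for λ (equivalently, the smallest k with (A − λI)^k v = 0 for every generalised eigenvector v of λ).

  λ = -5: largest Jordan block has size 3, contributing (x + 5)^3

So m_A(x) = (x + 5)^3 = x^3 + 15*x^2 + 75*x + 125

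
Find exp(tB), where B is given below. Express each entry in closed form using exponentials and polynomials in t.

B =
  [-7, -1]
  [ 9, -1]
e^{tB} =
  [-3*t*exp(-4*t) + exp(-4*t), -t*exp(-4*t)]
  [9*t*exp(-4*t), 3*t*exp(-4*t) + exp(-4*t)]

Strategy: write B = P · J · P⁻¹ where J is a Jordan canonical form, so e^{tB} = P · e^{tJ} · P⁻¹, and e^{tJ} can be computed block-by-block.

B has Jordan form
J =
  [-4,  1]
  [ 0, -4]
(up to reordering of blocks).

Per-block formulas:
  For a 2×2 Jordan block J_2(-4): exp(t · J_2(-4)) = e^(-4t)·(I + t·N), where N is the 2×2 nilpotent shift.

After assembling e^{tJ} and conjugating by P, we get:

e^{tB} =
  [-3*t*exp(-4*t) + exp(-4*t), -t*exp(-4*t)]
  [9*t*exp(-4*t), 3*t*exp(-4*t) + exp(-4*t)]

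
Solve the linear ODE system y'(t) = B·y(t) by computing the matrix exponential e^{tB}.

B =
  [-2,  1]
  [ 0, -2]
e^{tB} =
  [exp(-2*t), t*exp(-2*t)]
  [0, exp(-2*t)]

Strategy: write B = P · J · P⁻¹ where J is a Jordan canonical form, so e^{tB} = P · e^{tJ} · P⁻¹, and e^{tJ} can be computed block-by-block.

B has Jordan form
J =
  [-2,  1]
  [ 0, -2]
(up to reordering of blocks).

Per-block formulas:
  For a 2×2 Jordan block J_2(-2): exp(t · J_2(-2)) = e^(-2t)·(I + t·N), where N is the 2×2 nilpotent shift.

After assembling e^{tJ} and conjugating by P, we get:

e^{tB} =
  [exp(-2*t), t*exp(-2*t)]
  [0, exp(-2*t)]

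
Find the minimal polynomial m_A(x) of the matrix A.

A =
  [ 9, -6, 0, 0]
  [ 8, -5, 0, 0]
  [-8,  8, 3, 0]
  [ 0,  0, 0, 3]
x^2 - 4*x + 3

The characteristic polynomial is χ_A(x) = (x - 3)^3*(x - 1), so the eigenvalues are known. The minimal polynomial is
  m_A(x) = Π_λ (x − λ)^{k_λ}
where k_λ is the size of the *largest* Jordan block for λ (equivalently, the smallest k with (A − λI)^k v = 0 for every generalised eigenvector v of λ).

  λ = 1: largest Jordan block has size 1, contributing (x − 1)
  λ = 3: largest Jordan block has size 1, contributing (x − 3)

So m_A(x) = (x - 3)*(x - 1) = x^2 - 4*x + 3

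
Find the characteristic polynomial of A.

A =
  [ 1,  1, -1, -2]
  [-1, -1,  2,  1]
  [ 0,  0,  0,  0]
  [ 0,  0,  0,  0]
x^4

Expanding det(x·I − A) (e.g. by cofactor expansion or by noting that A is similar to its Jordan form J, which has the same characteristic polynomial as A) gives
  χ_A(x) = x^4
which factors as x^4. The eigenvalues (with algebraic multiplicities) are λ = 0 with multiplicity 4.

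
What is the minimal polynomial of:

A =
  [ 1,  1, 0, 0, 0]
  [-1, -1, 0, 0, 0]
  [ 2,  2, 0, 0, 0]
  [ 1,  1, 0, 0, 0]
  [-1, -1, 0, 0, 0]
x^2

The characteristic polynomial is χ_A(x) = x^5, so the eigenvalues are known. The minimal polynomial is
  m_A(x) = Π_λ (x − λ)^{k_λ}
where k_λ is the size of the *largest* Jordan block for λ (equivalently, the smallest k with (A − λI)^k v = 0 for every generalised eigenvector v of λ).

  λ = 0: largest Jordan block has size 2, contributing (x − 0)^2

So m_A(x) = x^2 = x^2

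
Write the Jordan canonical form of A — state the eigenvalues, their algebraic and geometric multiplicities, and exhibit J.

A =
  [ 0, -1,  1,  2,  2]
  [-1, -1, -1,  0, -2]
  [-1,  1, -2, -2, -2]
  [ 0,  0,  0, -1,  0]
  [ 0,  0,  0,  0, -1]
J_3(-1) ⊕ J_1(-1) ⊕ J_1(-1)

The characteristic polynomial is
  det(x·I − A) = x^5 + 5*x^4 + 10*x^3 + 10*x^2 + 5*x + 1 = (x + 1)^5

Eigenvalues and multiplicities (the geometric multiplicity of λ is n − rank(A − λI), which equals the number of Jordan blocks for λ):
  λ = -1: algebraic multiplicity = 5, geometric multiplicity = 3

Determining the block sizes for each eigenvalue:
  λ = -1: with am = 5 and gm = 3, the partition is not yet determined (e.g. several partitions of 5 into 3 parts exist). Let N = A − (-1)·I. Computing rank(N^1) = 2, rank(N^2) = 1, rank(N^3) = 0; the number of blocks of size ≥ j is rank(N^{j−1}) − rank(N^j), giving [3, 1, 1]. So we have 1 block(s) of size 3, 2 block(s) of size 1 → block sizes [3, 1, 1]

Assembling the blocks gives a Jordan form
J =
  [-1,  1,  0,  0,  0]
  [ 0, -1,  1,  0,  0]
  [ 0,  0, -1,  0,  0]
  [ 0,  0,  0, -1,  0]
  [ 0,  0,  0,  0, -1]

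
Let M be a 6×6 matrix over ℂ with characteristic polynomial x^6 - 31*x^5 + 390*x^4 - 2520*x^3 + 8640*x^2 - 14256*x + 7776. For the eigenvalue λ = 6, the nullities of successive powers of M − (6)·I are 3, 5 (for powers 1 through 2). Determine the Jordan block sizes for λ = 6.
Block sizes for λ = 6: [2, 2, 1]

From the dimensions of kernels of powers, the number of Jordan blocks of size at least j is d_j − d_{j−1} where d_j = dim ker(N^j) (with d_0 = 0). Computing the differences gives [3, 2].
The number of blocks of size exactly k is (#blocks of size ≥ k) − (#blocks of size ≥ k + 1), so the partition is: 1 block(s) of size 1, 2 block(s) of size 2.
In nonincreasing order the block sizes are [2, 2, 1].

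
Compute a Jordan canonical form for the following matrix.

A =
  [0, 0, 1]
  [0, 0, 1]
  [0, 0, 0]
J_2(0) ⊕ J_1(0)

The characteristic polynomial is
  det(x·I − A) = x^3

Eigenvalues and multiplicities (the geometric multiplicity of λ is n − rank(A − λI), which equals the number of Jordan blocks for λ):
  λ = 0: algebraic multiplicity = 3, geometric multiplicity = 2

Determining the block sizes for each eigenvalue:
  λ = 0: 2 blocks summing to 3 forces exactly one block of size 2 and the rest size 1 → block sizes [2, 1]

Assembling the blocks gives a Jordan form
J =
  [0, 1, 0]
  [0, 0, 0]
  [0, 0, 0]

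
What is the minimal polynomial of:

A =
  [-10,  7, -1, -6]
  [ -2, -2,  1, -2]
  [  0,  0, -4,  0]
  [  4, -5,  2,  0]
x^3 + 12*x^2 + 48*x + 64

The characteristic polynomial is χ_A(x) = (x + 4)^4, so the eigenvalues are known. The minimal polynomial is
  m_A(x) = Π_λ (x − λ)^{k_λ}
where k_λ is the size of the *largest* Jordan block for λ (equivalently, the smallest k with (A − λI)^k v = 0 for every generalised eigenvector v of λ).

  λ = -4: largest Jordan block has size 3, contributing (x + 4)^3

So m_A(x) = (x + 4)^3 = x^3 + 12*x^2 + 48*x + 64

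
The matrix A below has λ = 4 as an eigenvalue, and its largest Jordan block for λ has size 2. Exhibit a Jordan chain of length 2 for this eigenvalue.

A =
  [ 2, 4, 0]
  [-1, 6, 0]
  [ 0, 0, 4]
A Jordan chain for λ = 4 of length 2:
v_1 = (-2, -1, 0)ᵀ
v_2 = (1, 0, 0)ᵀ

Let N = A − (4)·I. We want v_2 with N^2 v_2 = 0 but N^1 v_2 ≠ 0; then v_{j-1} := N · v_j for j = 2, …, 2.

Pick v_2 = (1, 0, 0)ᵀ.
Then v_1 = N · v_2 = (-2, -1, 0)ᵀ.

Sanity check: (A − (4)·I) v_1 = (0, 0, 0)ᵀ = 0. ✓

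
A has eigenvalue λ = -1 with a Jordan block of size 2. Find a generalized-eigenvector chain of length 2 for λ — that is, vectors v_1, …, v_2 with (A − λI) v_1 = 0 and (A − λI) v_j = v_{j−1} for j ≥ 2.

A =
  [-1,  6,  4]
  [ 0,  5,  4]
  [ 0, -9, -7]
A Jordan chain for λ = -1 of length 2:
v_1 = (6, 6, -9)ᵀ
v_2 = (0, 1, 0)ᵀ

Let N = A − (-1)·I. We want v_2 with N^2 v_2 = 0 but N^1 v_2 ≠ 0; then v_{j-1} := N · v_j for j = 2, …, 2.

Pick v_2 = (0, 1, 0)ᵀ.
Then v_1 = N · v_2 = (6, 6, -9)ᵀ.

Sanity check: (A − (-1)·I) v_1 = (0, 0, 0)ᵀ = 0. ✓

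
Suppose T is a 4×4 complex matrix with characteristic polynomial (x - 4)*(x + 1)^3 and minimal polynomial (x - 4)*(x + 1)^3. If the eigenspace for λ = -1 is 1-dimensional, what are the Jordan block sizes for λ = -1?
Block sizes for λ = -1: [3]

Step 1 — from the characteristic polynomial, algebraic multiplicity of λ = -1 is 3. From dim ker(T − (-1)·I) = 1, there are exactly 1 Jordan blocks for λ = -1.
Step 2 — from the minimal polynomial, the factor (x + 1)^3 tells us the largest block for λ = -1 has size 3.
Step 3 — with total size 3, 1 blocks, and largest block 3, the block sizes (in nonincreasing order) are [3].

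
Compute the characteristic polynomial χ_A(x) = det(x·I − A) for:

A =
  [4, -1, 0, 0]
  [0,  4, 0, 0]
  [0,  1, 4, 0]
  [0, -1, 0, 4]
x^4 - 16*x^3 + 96*x^2 - 256*x + 256

Expanding det(x·I − A) (e.g. by cofactor expansion or by noting that A is similar to its Jordan form J, which has the same characteristic polynomial as A) gives
  χ_A(x) = x^4 - 16*x^3 + 96*x^2 - 256*x + 256
which factors as (x - 4)^4. The eigenvalues (with algebraic multiplicities) are λ = 4 with multiplicity 4.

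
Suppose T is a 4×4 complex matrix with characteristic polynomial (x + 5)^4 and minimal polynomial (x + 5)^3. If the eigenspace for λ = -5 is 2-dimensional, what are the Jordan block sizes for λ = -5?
Block sizes for λ = -5: [3, 1]

Step 1 — from the characteristic polynomial, algebraic multiplicity of λ = -5 is 4. From dim ker(T − (-5)·I) = 2, there are exactly 2 Jordan blocks for λ = -5.
Step 2 — from the minimal polynomial, the factor (x + 5)^3 tells us the largest block for λ = -5 has size 3.
Step 3 — with total size 4, 2 blocks, and largest block 3, the block sizes (in nonincreasing order) are [3, 1].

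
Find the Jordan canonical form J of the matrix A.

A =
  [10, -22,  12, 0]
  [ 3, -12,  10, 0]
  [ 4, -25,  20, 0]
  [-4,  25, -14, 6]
J_3(6) ⊕ J_1(6)

The characteristic polynomial is
  det(x·I − A) = x^4 - 24*x^3 + 216*x^2 - 864*x + 1296 = (x - 6)^4

Eigenvalues and multiplicities (the geometric multiplicity of λ is n − rank(A − λI), which equals the number of Jordan blocks for λ):
  λ = 6: algebraic multiplicity = 4, geometric multiplicity = 2

Determining the block sizes for each eigenvalue:
  λ = 6: with am = 4 and gm = 2, the partition is not yet determined (e.g. several partitions of 4 into 2 parts exist). Let N = A − (6)·I. Computing rank(N^1) = 2, rank(N^2) = 1, rank(N^3) = 0; the number of blocks of size ≥ j is rank(N^{j−1}) − rank(N^j), giving [2, 1, 1]. So we have 1 block(s) of size 3, 1 block(s) of size 1 → block sizes [3, 1]

Assembling the blocks gives a Jordan form
J =
  [6, 1, 0, 0]
  [0, 6, 1, 0]
  [0, 0, 6, 0]
  [0, 0, 0, 6]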